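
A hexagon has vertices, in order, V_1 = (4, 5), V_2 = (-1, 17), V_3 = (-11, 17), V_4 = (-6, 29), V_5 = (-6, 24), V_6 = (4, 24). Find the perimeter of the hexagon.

|V_1V_2| = √((-5)² + (12)²) = √169 = 13
|V_2V_3| = √((-10)² + (0)²) = √100 = 10
|V_3V_4| = √((5)² + (12)²) = √169 = 13
|V_4V_5| = √((0)² + (-5)²) = √25 = 5
|V_5V_6| = √((10)² + (0)²) = √100 = 10
|V_6V_1| = √((0)² + (-19)²) = √361 = 19
Perimeter = 13 + 10 + 13 + 5 + 10 + 19 = 70.

70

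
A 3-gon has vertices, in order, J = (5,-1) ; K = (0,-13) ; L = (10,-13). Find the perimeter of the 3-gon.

|JK| = √((-5)² + (-12)²) = √169 = 13
|KL| = √((10)² + (0)²) = √100 = 10
|LJ| = √((-5)² + (12)²) = √169 = 13
Perimeter = 13 + 10 + 13 = 36.

36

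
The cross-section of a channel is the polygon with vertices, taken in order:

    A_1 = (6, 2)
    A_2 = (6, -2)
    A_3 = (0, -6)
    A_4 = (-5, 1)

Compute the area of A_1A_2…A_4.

53

Apply the surveyor's formula: 2A = Σ (x_i·y_{i+1} − x_{i+1}·y_i), indices taken mod 4.
Cross-terms: -24, -36, -30, -16  ⇒  Σ = -106
Area = |Σ|/2 = 53.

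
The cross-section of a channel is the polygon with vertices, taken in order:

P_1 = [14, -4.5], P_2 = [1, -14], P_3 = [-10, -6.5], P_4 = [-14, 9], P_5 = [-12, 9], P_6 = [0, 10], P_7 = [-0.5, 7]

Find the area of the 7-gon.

373.875

Apply the shoelace (surveyor's) formula: 2A = Σ (x_i·y_{i+1} − x_{i+1}·y_i), indices taken mod 7.
Σ = (-191.5) + (-146.5) + (-181) + (-18) + (-120) + (5) + (-95.75) = -747.75
Area = |Σ|/2 = 373.875.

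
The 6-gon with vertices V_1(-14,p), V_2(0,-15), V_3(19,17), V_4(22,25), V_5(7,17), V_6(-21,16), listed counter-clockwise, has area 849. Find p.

The doubled signed area Σ (x_i y_{i+1} − x_{i+1} y_i) is linear in p.
With p=0 it equals 1488; the coefficient of p is -21 (from the two edges through V_1).
So -21·p + 1488 = 2·849 = 1698 ⇒ p = -10.

-10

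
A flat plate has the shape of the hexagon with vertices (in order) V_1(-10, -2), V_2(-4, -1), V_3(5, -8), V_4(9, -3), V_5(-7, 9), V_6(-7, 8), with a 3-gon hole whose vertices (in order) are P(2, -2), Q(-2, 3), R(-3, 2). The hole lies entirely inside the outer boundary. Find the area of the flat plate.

124

Outer boundary:
Cross-terms: 2, 37, 57, 60, 7, 94  ⇒  Σ = 257
Area = |Σ|/2 = 128.5.
Hole:
Apply the surveyor's formula: 2A = Σ (x_i·y_{i+1} − x_{i+1}·y_i), indices taken mod 3.
Σ = (2) + (5) + (2) = 9
Area = |Σ|/2 = 4.5.
Net area = 128.5 − 4.5 = 124.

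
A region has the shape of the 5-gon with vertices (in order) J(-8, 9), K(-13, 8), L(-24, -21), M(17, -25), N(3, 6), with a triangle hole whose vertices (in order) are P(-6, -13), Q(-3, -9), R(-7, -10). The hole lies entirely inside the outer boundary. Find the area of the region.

Outer boundary:
Apply Gauss's area formula: 2A = Σ (x_i·y_{i+1} − x_{i+1}·y_i), indices taken mod 5.
Cross-terms: 53, 465, 957, 177, 75  ⇒  Σ = 1727
Area = |Σ|/2 = 863.5.
Hole:
Apply the shoelace formula: 2A = Σ (x_i·y_{i+1} − x_{i+1}·y_i), indices taken mod 3.
Σ = (15) + (-33) + (31) = 13
Area = |Σ|/2 = 6.5.
Net area = 863.5 − 6.5 = 857.

857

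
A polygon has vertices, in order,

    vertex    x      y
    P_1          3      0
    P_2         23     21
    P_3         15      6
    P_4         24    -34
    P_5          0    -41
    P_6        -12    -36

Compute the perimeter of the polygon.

|P_1P_2| = √((20)² + (21)²) = √841 = 29
|P_2P_3| = √((-8)² + (-15)²) = √289 = 17
|P_3P_4| = √((9)² + (-40)²) = √1681 = 41
|P_4P_5| = √((-24)² + (-7)²) = √625 = 25
|P_5P_6| = √((-12)² + (5)²) = √169 = 13
|P_6P_1| = √((15)² + (36)²) = √1521 = 39
Perimeter = 29 + 17 + 41 + 25 + 13 + 39 = 164.

164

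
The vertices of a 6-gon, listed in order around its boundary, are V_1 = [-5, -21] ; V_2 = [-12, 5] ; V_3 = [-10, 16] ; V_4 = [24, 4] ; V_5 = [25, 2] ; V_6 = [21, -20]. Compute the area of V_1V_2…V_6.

Apply the shoelace formula: 2A = Σ (x_i·y_{i+1} − x_{i+1}·y_i), indices taken mod 6.
Cross-terms: -277, -142, -424, -52, -542, -541  ⇒  Σ = -1978
Area = |Σ|/2 = 989.

989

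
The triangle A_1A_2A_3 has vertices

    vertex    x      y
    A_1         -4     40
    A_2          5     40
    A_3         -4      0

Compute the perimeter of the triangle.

|A_1A_2| = √((9)² + (0)²) = √81 = 9
|A_2A_3| = √((-9)² + (-40)²) = √1681 = 41
|A_3A_1| = √((0)² + (40)²) = √1600 = 40
Perimeter = 9 + 41 + 40 = 90.

90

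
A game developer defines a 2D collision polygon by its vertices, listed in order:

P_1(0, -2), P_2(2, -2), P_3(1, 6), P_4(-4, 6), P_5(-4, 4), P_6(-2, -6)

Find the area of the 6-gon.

46

Apply the surveyor's formula: 2A = Σ (x_i·y_{i+1} − x_{i+1}·y_i), indices taken mod 6.
P_1→P_2: (0)(-2) − (2)(-2) = 4
P_2→P_3: (2)(6) − (1)(-2) = 14
P_3→P_4: (1)(6) − (-4)(6) = 30
P_4→P_5: (-4)(4) − (-4)(6) = 8
P_5→P_6: (-4)(-6) − (-2)(4) = 32
P_6→P_1: (-2)(-2) − (0)(-6) = 4
Σ = 92
Area = |Σ|/2 = 46.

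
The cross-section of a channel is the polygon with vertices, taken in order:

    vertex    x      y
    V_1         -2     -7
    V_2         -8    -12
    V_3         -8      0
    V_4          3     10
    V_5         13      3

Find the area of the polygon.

Σ = (-32) + (-96) + (-80) + (-121) + (-85) = -414
Area = |Σ|/2 = 207.

207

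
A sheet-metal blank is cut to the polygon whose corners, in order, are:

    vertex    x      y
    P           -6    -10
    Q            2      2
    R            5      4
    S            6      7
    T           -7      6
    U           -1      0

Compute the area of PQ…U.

Σ = (8) + (-2) + (11) + (85) + (6) + (10) = 118
Area = |Σ|/2 = 59.

59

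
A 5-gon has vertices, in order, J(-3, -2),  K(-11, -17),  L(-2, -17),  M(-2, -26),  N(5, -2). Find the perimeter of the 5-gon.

68

|JK| = √((-8)² + (-15)²) = √289 = 17
|KL| = √((9)² + (0)²) = √81 = 9
|LM| = √((0)² + (-9)²) = √81 = 9
|MN| = √((7)² + (24)²) = √625 = 25
|NJ| = √((-8)² + (0)²) = √64 = 8
Perimeter = 17 + 9 + 9 + 25 + 8 = 68.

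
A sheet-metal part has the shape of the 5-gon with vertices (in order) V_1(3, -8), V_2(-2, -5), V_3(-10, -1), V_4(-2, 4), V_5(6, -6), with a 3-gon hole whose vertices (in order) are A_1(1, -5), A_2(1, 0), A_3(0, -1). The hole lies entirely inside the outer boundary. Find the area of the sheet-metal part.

79

Outer boundary:
Σ = (-31) + (-48) + (-42) + (-12) + (-30) = -163
Area = |Σ|/2 = 81.5.
Hole:
Σ = (5) + (-1) + (1) = 5
Area = |Σ|/2 = 2.5.
Net area = 81.5 − 2.5 = 79.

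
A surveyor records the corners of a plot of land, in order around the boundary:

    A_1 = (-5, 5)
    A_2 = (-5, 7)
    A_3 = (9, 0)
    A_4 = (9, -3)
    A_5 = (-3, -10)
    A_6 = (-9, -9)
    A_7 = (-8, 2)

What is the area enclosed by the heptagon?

191

Σ = (-10) + (-63) + (-27) + (-99) + (-63) + (-90) + (-30) = -382
Area = |Σ|/2 = 191.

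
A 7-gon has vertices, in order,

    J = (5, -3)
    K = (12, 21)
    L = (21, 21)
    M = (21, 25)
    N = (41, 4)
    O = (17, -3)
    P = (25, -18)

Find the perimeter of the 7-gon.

134

|JK| = √((7)² + (24)²) = √625 = 25
|KL| = √((9)² + (0)²) = √81 = 9
|LM| = √((0)² + (4)²) = √16 = 4
|MN| = √((20)² + (-21)²) = √841 = 29
|NO| = √((-24)² + (-7)²) = √625 = 25
|OP| = √((8)² + (-15)²) = √289 = 17
|PJ| = √((-20)² + (15)²) = √625 = 25
Perimeter = 25 + 9 + 4 + 29 + 25 + 17 + 25 = 134.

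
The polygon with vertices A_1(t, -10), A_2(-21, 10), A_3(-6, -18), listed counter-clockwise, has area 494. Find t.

25

Write out the shoelace sum; only the two edges meeting at A_1 involve t:
2·Area = [((-6)·(-10) − t·(-18)) + (t·10 − (-21)·(-10))] + 438
       = 28·t + 288 = 988
⇒ t = 25.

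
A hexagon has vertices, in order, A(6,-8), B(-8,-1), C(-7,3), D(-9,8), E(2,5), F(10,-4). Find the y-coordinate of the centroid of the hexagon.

Apply the shoelace formula. First the cross-terms c_i = x_i·y_{i+1} − x_{i+1}·y_i:
  -70, -31, -29, -61, -58, -56  ⇒  2A = -305, A = -152.5.
Then Σ (y_i + y_{i+1})·c_i = 70, so ȳ = 70 / (6·(-152.5)) = -14/183.

-14/183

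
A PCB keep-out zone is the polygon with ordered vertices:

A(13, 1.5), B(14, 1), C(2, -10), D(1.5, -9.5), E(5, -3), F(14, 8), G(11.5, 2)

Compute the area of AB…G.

50.875

Apply Gauss's area formula: 2A = Σ (x_i·y_{i+1} − x_{i+1}·y_i), indices taken mod 7.
Σ = (-8) + (-142) + (-4) + (43) + (82) + (-64) + (-8.75) = -101.75
Area = |Σ|/2 = 50.875.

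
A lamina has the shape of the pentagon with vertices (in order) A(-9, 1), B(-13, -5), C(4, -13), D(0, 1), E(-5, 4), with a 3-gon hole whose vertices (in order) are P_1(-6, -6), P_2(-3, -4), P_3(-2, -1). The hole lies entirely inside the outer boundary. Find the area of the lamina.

Outer boundary:
Apply Gauss's area formula: 2A = Σ (x_i·y_{i+1} − x_{i+1}·y_i), indices taken mod 5.
Cross-terms: 58, 189, 4, 5, 31  ⇒  Σ = 287
Area = |Σ|/2 = 143.5.
Hole:
Apply the surveyor's formula: 2A = Σ (x_i·y_{i+1} − x_{i+1}·y_i), indices taken mod 3.
Σ = (6) + (-5) + (6) = 7
Area = |Σ|/2 = 3.5.
Net area = 143.5 − 3.5 = 140.

140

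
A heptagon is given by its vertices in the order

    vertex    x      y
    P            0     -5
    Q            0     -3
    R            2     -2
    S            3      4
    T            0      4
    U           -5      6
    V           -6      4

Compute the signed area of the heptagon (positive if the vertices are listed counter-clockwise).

49

Cross-terms: 0, 6, 14, 12, 20, 16, 30  ⇒  Σ = 98
Signed area = Σ/2 = 49 (positive ⇒ counter-clockwise traversal).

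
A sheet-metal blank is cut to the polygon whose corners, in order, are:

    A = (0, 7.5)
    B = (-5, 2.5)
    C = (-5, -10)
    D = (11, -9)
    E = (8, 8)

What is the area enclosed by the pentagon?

237.5

Apply the shoelace (surveyor's) formula: 2A = Σ (x_i·y_{i+1} − x_{i+1}·y_i), indices taken mod 5.
Σ = (37.5) + (62.5) + (155) + (160) + (60) = 475
Area = |Σ|/2 = 237.5.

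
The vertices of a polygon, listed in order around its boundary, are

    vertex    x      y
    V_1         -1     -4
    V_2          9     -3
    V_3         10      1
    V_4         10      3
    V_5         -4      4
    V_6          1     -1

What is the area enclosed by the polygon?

Apply the shoelace formula: 2A = Σ (x_i·y_{i+1} − x_{i+1}·y_i), indices taken mod 6.
Σ = (39) + (39) + (20) + (52) + (0) + (-5) = 145
Area = |Σ|/2 = 72.5.

72.5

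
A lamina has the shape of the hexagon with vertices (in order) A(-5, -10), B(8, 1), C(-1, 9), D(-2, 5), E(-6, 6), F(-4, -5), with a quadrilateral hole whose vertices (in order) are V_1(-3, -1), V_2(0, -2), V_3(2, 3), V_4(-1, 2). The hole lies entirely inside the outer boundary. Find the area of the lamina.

112

Outer boundary:
Apply the shoelace formula: 2A = Σ (x_i·y_{i+1} − x_{i+1}·y_i), indices taken mod 6.
A→B: (-5)(1) − (8)(-10) = 75
B→C: (8)(9) − (-1)(1) = 73
C→D: (-1)(5) − (-2)(9) = 13
D→E: (-2)(6) − (-6)(5) = 18
E→F: (-6)(-5) − (-4)(6) = 54
F→A: (-4)(-10) − (-5)(-5) = 15
Σ = 248
Area = |Σ|/2 = 124.
Hole:
Apply Gauss's area formula: 2A = Σ (x_i·y_{i+1} − x_{i+1}·y_i), indices taken mod 4.
V_1→V_2: (-3)(-2) − (0)(-1) = 6
V_2→V_3: (0)(3) − (2)(-2) = 4
V_3→V_4: (2)(2) − (-1)(3) = 7
V_4→V_1: (-1)(-1) − (-3)(2) = 7
Σ = 24
Area = |Σ|/2 = 12.
Net area = 124 − 12 = 112.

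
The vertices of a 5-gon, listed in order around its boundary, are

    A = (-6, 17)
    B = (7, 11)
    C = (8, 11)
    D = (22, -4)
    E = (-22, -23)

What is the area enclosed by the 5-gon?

788

Apply the shoelace formula: 2A = Σ (x_i·y_{i+1} − x_{i+1}·y_i), indices taken mod 5.
Cross-terms: -185, -11, -274, -594, -512  ⇒  Σ = -1576
Area = |Σ|/2 = 788.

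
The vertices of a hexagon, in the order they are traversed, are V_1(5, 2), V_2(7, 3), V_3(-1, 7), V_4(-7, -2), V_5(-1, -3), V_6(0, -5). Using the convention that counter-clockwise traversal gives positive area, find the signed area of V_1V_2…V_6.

76.5

Apply the shoelace formula: 2A = Σ (x_i·y_{i+1} − x_{i+1}·y_i), indices taken mod 6.
Cross-terms: 1, 52, 51, 19, 5, 25  ⇒  Σ = 153
Signed area = Σ/2 = 76.5 (positive ⇒ counter-clockwise traversal).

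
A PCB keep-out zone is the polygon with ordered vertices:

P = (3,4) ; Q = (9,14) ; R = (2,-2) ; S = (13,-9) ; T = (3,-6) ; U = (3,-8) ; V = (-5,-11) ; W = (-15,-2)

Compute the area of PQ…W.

Apply the surveyor's formula: 2A = Σ (x_i·y_{i+1} − x_{i+1}·y_i), indices taken mod 8.
Σ = (6) + (-46) + (8) + (-51) + (-6) + (-73) + (-155) + (-54) = -371
Area = |Σ|/2 = 185.5.

185.5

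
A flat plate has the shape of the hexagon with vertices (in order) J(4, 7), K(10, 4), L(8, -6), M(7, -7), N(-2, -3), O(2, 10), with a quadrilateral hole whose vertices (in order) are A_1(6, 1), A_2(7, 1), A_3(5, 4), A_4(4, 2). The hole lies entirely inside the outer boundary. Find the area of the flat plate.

Outer boundary:
J→K: (4)(4) − (10)(7) = -54
K→L: (10)(-6) − (8)(4) = -92
L→M: (8)(-7) − (7)(-6) = -14
M→N: (7)(-3) − (-2)(-7) = -35
N→O: (-2)(10) − (2)(-3) = -14
O→J: (2)(7) − (4)(10) = -26
Σ = -235
Area = |Σ|/2 = 117.5.
Hole:
Apply the shoelace (surveyor's) formula: 2A = Σ (x_i·y_{i+1} − x_{i+1}·y_i), indices taken mod 4.
Σ = (-1) + (23) + (-6) + (-8) = 8
Area = |Σ|/2 = 4.
Net area = 117.5 − 4 = 113.5.

113.5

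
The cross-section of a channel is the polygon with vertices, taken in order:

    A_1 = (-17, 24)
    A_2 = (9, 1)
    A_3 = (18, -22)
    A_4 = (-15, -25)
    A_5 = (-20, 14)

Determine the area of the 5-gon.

Σ = (-233) + (-216) + (-780) + (-710) + (-242) = -2181
Area = |Σ|/2 = 1090.5.

1090.5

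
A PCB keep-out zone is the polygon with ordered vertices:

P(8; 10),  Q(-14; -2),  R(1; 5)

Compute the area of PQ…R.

Apply the shoelace (surveyor's) formula: 2A = Σ (x_i·y_{i+1} − x_{i+1}·y_i), indices taken mod 3.
Σ = (124) + (-68) + (-30) = 26
Area = |Σ|/2 = 13.

13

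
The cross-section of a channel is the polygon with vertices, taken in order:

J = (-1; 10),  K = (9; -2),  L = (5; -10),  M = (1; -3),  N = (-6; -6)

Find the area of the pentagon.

Apply Gauss's area formula: 2A = Σ (x_i·y_{i+1} − x_{i+1}·y_i), indices taken mod 5.
Σ = (-88) + (-80) + (-5) + (-24) + (-66) = -263
Area = |Σ|/2 = 131.5.

131.5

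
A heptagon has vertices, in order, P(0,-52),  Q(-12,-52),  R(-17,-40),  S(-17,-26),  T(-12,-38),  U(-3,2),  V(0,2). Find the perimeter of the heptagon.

150

|PQ| = √((-12)² + (0)²) = √144 = 12
|QR| = √((-5)² + (12)²) = √169 = 13
|RS| = √((0)² + (14)²) = √196 = 14
|ST| = √((5)² + (-12)²) = √169 = 13
|TU| = √((9)² + (40)²) = √1681 = 41
|UV| = √((3)² + (0)²) = √9 = 3
|VP| = √((0)² + (-54)²) = √2916 = 54
Perimeter = 12 + 13 + 14 + 13 + 41 + 3 + 54 = 150.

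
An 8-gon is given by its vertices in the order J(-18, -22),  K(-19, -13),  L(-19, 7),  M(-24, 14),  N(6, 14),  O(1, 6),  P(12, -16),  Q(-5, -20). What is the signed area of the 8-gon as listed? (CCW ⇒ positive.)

Σ = (-184) + (-380) + (-98) + (-420) + (22) + (-88) + (-320) + (-250) = -1718
Signed area = Σ/2 = -859 (negative ⇒ clockwise traversal).

-859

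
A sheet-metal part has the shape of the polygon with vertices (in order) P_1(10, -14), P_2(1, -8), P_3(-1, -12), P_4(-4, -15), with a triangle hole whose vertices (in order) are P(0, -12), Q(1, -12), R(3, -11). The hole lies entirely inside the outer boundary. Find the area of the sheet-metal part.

Outer boundary:
P_1→P_2: (10)(-8) − (1)(-14) = -66
P_2→P_3: (1)(-12) − (-1)(-8) = -20
P_3→P_4: (-1)(-15) − (-4)(-12) = -33
P_4→P_1: (-4)(-14) − (10)(-15) = 206
Σ = 87
Area = |Σ|/2 = 43.5.
Hole:
Apply Gauss's area formula: 2A = Σ (x_i·y_{i+1} − x_{i+1}·y_i), indices taken mod 3.
Σ = (12) + (25) + (-36) = 1
Area = |Σ|/2 = 0.5.
Net area = 43.5 − 0.5 = 43.

43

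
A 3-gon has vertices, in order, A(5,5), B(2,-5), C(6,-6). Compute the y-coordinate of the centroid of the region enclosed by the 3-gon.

Apply the surveyor's formula. First the cross-terms c_i = x_i·y_{i+1} − x_{i+1}·y_i:
  -35, 18, 60  ⇒  2A = 43, A = 21.5.
Then Σ (y_i + y_{i+1})·c_i = -258, so ȳ = -258 / (6·21.5) = -2.

-2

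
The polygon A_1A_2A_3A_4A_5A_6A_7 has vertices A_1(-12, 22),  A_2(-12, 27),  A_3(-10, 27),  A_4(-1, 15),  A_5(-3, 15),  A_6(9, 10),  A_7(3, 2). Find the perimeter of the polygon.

|A_1A_2| = √((0)² + (5)²) = √25 = 5
|A_2A_3| = √((2)² + (0)²) = √4 = 2
|A_3A_4| = √((9)² + (-12)²) = √225 = 15
|A_4A_5| = √((-2)² + (0)²) = √4 = 2
|A_5A_6| = √((12)² + (-5)²) = √169 = 13
|A_6A_7| = √((-6)² + (-8)²) = √100 = 10
|A_7A_1| = √((-15)² + (20)²) = √625 = 25
Perimeter = 5 + 2 + 15 + 2 + 13 + 10 + 25 = 72.

72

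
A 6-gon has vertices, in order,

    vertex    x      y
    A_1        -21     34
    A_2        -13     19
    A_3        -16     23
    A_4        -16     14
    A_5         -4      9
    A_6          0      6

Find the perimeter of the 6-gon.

84

|A_1A_2| = √((8)² + (-15)²) = √289 = 17
|A_2A_3| = √((-3)² + (4)²) = √25 = 5
|A_3A_4| = √((0)² + (-9)²) = √81 = 9
|A_4A_5| = √((12)² + (-5)²) = √169 = 13
|A_5A_6| = √((4)² + (-3)²) = √25 = 5
|A_6A_1| = √((-21)² + (28)²) = √1225 = 35
Perimeter = 17 + 5 + 9 + 13 + 5 + 35 = 84.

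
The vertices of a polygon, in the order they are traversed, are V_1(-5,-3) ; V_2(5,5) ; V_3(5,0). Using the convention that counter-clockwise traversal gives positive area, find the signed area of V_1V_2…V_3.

Apply the shoelace formula: 2A = Σ (x_i·y_{i+1} − x_{i+1}·y_i), indices taken mod 3.
Σ = (-10) + (-25) + (-15) = -50
Signed area = Σ/2 = -25 (negative ⇒ clockwise traversal).

-25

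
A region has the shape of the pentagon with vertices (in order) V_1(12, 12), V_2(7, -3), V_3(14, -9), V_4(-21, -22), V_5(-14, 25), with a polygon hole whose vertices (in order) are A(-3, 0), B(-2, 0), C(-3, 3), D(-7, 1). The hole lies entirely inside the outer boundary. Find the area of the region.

Outer boundary:
Σ = (-120) + (-21) + (-497) + (-833) + (-468) = -1939
Area = |Σ|/2 = 969.5.
Hole:
Apply the shoelace formula: 2A = Σ (x_i·y_{i+1} − x_{i+1}·y_i), indices taken mod 4.
Cross-terms: 0, -6, 18, 3  ⇒  Σ = 15
Area = |Σ|/2 = 7.5.
Net area = 969.5 − 7.5 = 962.

962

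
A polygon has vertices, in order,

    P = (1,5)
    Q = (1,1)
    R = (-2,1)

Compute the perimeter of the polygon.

|PQ| = √((0)² + (-4)²) = √16 = 4
|QR| = √((-3)² + (0)²) = √9 = 3
|RP| = √((3)² + (4)²) = √25 = 5
Perimeter = 4 + 3 + 5 = 12.

12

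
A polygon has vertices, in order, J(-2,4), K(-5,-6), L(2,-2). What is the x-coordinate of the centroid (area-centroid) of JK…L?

Apply the surveyor's formula. First the cross-terms c_i = x_i·y_{i+1} − x_{i+1}·y_i:
  32, 22, 4  ⇒  2A = 58, A = 29.
Then Σ (x_i + x_{i+1})·c_i = -290, so x̄ = -290 / (6·29) = -5/3.

-5/3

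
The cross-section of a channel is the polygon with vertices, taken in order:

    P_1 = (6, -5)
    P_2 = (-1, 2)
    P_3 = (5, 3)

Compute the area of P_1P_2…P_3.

24.5

Apply the shoelace (surveyor's) formula: 2A = Σ (x_i·y_{i+1} − x_{i+1}·y_i), indices taken mod 3.
Σ = (7) + (-13) + (-43) = -49
Area = |Σ|/2 = 24.5.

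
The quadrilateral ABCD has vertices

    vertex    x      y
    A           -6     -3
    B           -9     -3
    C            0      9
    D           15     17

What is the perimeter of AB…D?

|AB| = √((-3)² + (0)²) = √9 = 3
|BC| = √((9)² + (12)²) = √225 = 15
|CD| = √((15)² + (8)²) = √289 = 17
|DA| = √((-21)² + (-20)²) = √841 = 29
Perimeter = 3 + 15 + 17 + 29 = 64.

64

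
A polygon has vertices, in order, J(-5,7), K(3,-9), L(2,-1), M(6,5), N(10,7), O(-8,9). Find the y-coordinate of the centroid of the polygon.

Apply Gauss's area formula. First the cross-terms c_i = x_i·y_{i+1} − x_{i+1}·y_i:
  24, 15, 16, -8, 146, -11  ⇒  2A = 182, A = 91.
Then Σ (y_i + y_{i+1})·c_i = 1930, so ȳ = 1930 / (6·91) = 965/273.

965/273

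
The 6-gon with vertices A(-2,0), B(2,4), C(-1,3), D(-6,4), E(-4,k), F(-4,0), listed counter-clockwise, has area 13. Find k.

3

The doubled signed area Σ (x_i y_{i+1} − x_{i+1} y_i) is linear in k.
With k=0 it equals 32; the coefficient of k is -2 (from the two edges through E).
So -2·k + 32 = 2·13 = 26 ⇒ k = 3.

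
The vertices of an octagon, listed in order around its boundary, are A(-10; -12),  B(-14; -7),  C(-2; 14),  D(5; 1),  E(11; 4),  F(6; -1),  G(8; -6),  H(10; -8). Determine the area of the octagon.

319

Apply the shoelace (surveyor's) formula: 2A = Σ (x_i·y_{i+1} − x_{i+1}·y_i), indices taken mod 8.
Σ = (-98) + (-210) + (-72) + (9) + (-35) + (-28) + (-4) + (-200) = -638
Area = |Σ|/2 = 319.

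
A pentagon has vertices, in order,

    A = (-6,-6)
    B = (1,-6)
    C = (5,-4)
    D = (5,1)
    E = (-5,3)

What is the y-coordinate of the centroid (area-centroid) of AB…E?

Apply Gauss's area formula. First the cross-terms c_i = x_i·y_{i+1} − x_{i+1}·y_i:
  42, 26, 25, 20, 48  ⇒  2A = 161, A = 80.5.
Then Σ (y_i + y_{i+1})·c_i = -903, so ȳ = -903 / (6·80.5) = -43/23.

-43/23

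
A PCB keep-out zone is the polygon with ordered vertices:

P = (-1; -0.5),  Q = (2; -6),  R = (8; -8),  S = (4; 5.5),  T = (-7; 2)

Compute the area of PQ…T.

83.5

Cross-terms: 7, 32, 76, 46.5, 5.5  ⇒  Σ = 167
Area = |Σ|/2 = 83.5.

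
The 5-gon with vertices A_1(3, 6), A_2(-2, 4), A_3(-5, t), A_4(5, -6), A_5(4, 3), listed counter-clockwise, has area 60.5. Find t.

The doubled signed area Σ (x_i y_{i+1} − x_{i+1} y_i) is linear in t.
With t=0 it equals 128; the coefficient of t is -7 (from the two edges through A_3).
So -7·t + 128 = 2·60.5 = 121 ⇒ t = 1.

1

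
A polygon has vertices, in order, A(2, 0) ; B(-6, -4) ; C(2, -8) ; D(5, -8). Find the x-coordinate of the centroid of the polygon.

Apply the shoelace (surveyor's) formula. First the cross-terms c_i = x_i·y_{i+1} − x_{i+1}·y_i:
  -8, 56, 24, 16  ⇒  2A = 88, A = 44.
Then Σ (x_i + x_{i+1})·c_i = 88, so x̄ = 88 / (6·44) = 1/3.

1/3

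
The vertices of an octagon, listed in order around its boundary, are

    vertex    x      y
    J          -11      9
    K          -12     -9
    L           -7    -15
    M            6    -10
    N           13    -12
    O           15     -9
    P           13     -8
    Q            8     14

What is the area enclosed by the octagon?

537

Apply Gauss's area formula: 2A = Σ (x_i·y_{i+1} − x_{i+1}·y_i), indices taken mod 8.
Σ = (207) + (117) + (160) + (58) + (63) + (-3) + (246) + (226) = 1074
Area = |Σ|/2 = 537.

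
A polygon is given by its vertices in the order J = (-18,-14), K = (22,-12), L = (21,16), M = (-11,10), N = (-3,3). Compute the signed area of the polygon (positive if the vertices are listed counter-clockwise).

Apply Gauss's area formula: 2A = Σ (x_i·y_{i+1} − x_{i+1}·y_i), indices taken mod 5.
Cross-terms: 524, 604, 386, -3, 96  ⇒  Σ = 1607
Signed area = Σ/2 = 803.5 (positive ⇒ counter-clockwise traversal).

803.5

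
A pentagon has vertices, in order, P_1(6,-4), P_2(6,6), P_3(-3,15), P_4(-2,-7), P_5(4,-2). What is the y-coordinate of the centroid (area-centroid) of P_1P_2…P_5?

Apply the shoelace formula. First the cross-terms c_i = x_i·y_{i+1} − x_{i+1}·y_i:
  60, 108, 51, 32, -4  ⇒  2A = 247, A = 123.5.
Then Σ (y_i + y_{i+1})·c_i = 2532, so ȳ = 2532 / (6·123.5) = 844/247.

844/247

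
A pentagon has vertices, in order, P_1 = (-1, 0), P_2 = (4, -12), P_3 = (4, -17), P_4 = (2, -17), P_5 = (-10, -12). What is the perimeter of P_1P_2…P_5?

48

|P_1P_2| = √((5)² + (-12)²) = √169 = 13
|P_2P_3| = √((0)² + (-5)²) = √25 = 5
|P_3P_4| = √((-2)² + (0)²) = √4 = 2
|P_4P_5| = √((-12)² + (5)²) = √169 = 13
|P_5P_1| = √((9)² + (12)²) = √225 = 15
Perimeter = 13 + 5 + 2 + 13 + 15 = 48.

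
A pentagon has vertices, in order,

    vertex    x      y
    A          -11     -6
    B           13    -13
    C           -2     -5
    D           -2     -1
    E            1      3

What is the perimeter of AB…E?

66

|AB| = √((24)² + (-7)²) = √625 = 25
|BC| = √((-15)² + (8)²) = √289 = 17
|CD| = √((0)² + (4)²) = √16 = 4
|DE| = √((3)² + (4)²) = √25 = 5
|EA| = √((-12)² + (-9)²) = √225 = 15
Perimeter = 25 + 17 + 4 + 5 + 15 = 66.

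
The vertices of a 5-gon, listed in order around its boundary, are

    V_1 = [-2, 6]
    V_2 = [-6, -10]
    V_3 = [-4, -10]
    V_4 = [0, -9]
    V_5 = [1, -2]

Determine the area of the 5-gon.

Apply Gauss's area formula: 2A = Σ (x_i·y_{i+1} − x_{i+1}·y_i), indices taken mod 5.
Σ = (56) + (20) + (36) + (9) + (2) = 123
Area = |Σ|/2 = 61.5.

61.5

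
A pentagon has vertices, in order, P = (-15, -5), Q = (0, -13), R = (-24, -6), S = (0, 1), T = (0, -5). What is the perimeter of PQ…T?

|PQ| = √((15)² + (-8)²) = √289 = 17
|QR| = √((-24)² + (7)²) = √625 = 25
|RS| = √((24)² + (7)²) = √625 = 25
|ST| = √((0)² + (-6)²) = √36 = 6
|TP| = √((-15)² + (0)²) = √225 = 15
Perimeter = 17 + 25 + 25 + 6 + 15 = 88.

88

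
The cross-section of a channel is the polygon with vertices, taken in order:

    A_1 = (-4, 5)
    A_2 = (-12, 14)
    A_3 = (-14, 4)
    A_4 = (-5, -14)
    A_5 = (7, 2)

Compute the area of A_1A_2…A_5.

249.5

Apply the surveyor's formula: 2A = Σ (x_i·y_{i+1} − x_{i+1}·y_i), indices taken mod 5.
A_1→A_2: (-4)(14) − (-12)(5) = 4
A_2→A_3: (-12)(4) − (-14)(14) = 148
A_3→A_4: (-14)(-14) − (-5)(4) = 216
A_4→A_5: (-5)(2) − (7)(-14) = 88
A_5→A_1: (7)(5) − (-4)(2) = 43
Σ = 499
Area = |Σ|/2 = 249.5.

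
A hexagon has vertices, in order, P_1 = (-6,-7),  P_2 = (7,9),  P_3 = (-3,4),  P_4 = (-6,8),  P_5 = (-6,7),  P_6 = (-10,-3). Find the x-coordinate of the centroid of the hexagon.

-699/196

Apply the shoelace formula. First the cross-terms c_i = x_i·y_{i+1} − x_{i+1}·y_i:
  -5, 55, 0, 6, 88, 52  ⇒  2A = 196, A = 98.
Then Σ (x_i + x_{i+1})·c_i = -2097, so x̄ = -2097 / (6·98) = -699/196.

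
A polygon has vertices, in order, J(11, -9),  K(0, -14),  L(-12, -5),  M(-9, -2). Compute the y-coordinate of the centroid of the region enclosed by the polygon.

-479/60

Apply the surveyor's formula. First the cross-terms c_i = x_i·y_{i+1} − x_{i+1}·y_i:
  -154, -168, -21, 103  ⇒  2A = -240, A = -120.
Then Σ (y_i + y_{i+1})·c_i = 5748, so ȳ = 5748 / (6·(-120)) = -479/60.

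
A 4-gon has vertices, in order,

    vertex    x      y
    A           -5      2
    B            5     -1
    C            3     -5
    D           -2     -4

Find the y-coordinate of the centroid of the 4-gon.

-373/219

Apply the surveyor's formula. First the cross-terms c_i = x_i·y_{i+1} − x_{i+1}·y_i:
  -5, -22, -22, -24  ⇒  2A = -73, A = -36.5.
Then Σ (y_i + y_{i+1})·c_i = 373, so ȳ = 373 / (6·(-36.5)) = -373/219.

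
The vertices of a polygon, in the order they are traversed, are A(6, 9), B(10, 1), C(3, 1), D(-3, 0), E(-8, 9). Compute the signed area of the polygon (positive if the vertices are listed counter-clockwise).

Apply the shoelace (surveyor's) formula: 2A = Σ (x_i·y_{i+1} − x_{i+1}·y_i), indices taken mod 5.
Σ = (-84) + (7) + (3) + (-27) + (-126) = -227
Signed area = Σ/2 = -113.5 (negative ⇒ clockwise traversal).

-113.5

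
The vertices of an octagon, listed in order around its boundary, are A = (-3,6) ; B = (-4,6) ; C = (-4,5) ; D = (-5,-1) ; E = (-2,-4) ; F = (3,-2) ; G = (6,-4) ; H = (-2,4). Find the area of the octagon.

44.5

Cross-terms: 6, 4, 29, 18, 16, 0, 16, 0  ⇒  Σ = 89
Area = |Σ|/2 = 44.5.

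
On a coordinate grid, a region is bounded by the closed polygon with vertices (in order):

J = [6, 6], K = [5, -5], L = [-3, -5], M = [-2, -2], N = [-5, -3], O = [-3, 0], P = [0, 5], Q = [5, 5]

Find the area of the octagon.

78.5

Apply the surveyor's formula: 2A = Σ (x_i·y_{i+1} − x_{i+1}·y_i), indices taken mod 8.
Σ = (-60) + (-40) + (-4) + (-4) + (-9) + (-15) + (-25) + (0) = -157
Area = |Σ|/2 = 78.5.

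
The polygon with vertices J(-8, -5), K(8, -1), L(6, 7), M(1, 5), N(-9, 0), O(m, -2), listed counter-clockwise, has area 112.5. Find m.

The doubled signed area Σ (x_i y_{i+1} − x_{i+1} y_i) is linear in m.
With m=0 it equals 180; the coefficient of m is -5 (from the two edges through O).
So -5·m + 180 = 2·112.5 = 225 ⇒ m = -9.

-9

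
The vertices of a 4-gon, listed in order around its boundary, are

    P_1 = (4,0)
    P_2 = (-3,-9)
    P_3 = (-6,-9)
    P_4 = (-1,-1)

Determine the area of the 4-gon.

Apply the surveyor's formula: 2A = Σ (x_i·y_{i+1} − x_{i+1}·y_i), indices taken mod 4.
P_1→P_2: (4)(-9) − (-3)(0) = -36
P_2→P_3: (-3)(-9) − (-6)(-9) = -27
P_3→P_4: (-6)(-1) − (-1)(-9) = -3
P_4→P_1: (-1)(0) − (4)(-1) = 4
Σ = -62
Area = |Σ|/2 = 31.

31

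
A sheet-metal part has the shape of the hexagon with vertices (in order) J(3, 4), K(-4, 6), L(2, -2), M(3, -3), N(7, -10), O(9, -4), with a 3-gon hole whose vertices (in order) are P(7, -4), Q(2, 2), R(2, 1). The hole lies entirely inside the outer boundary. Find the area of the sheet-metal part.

Outer boundary:
Σ = (34) + (-4) + (0) + (-9) + (62) + (48) = 131
Area = |Σ|/2 = 65.5.
Hole:
Σ = (22) + (-2) + (-15) = 5
Area = |Σ|/2 = 2.5.
Net area = 65.5 − 2.5 = 63.

63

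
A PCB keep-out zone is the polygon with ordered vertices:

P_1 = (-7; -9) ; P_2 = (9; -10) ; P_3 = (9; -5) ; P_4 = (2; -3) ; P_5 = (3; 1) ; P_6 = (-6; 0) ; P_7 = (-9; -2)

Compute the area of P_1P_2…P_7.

137.5

Apply the shoelace (surveyor's) formula: 2A = Σ (x_i·y_{i+1} − x_{i+1}·y_i), indices taken mod 7.
Σ = (151) + (45) + (-17) + (11) + (6) + (12) + (67) = 275
Area = |Σ|/2 = 137.5.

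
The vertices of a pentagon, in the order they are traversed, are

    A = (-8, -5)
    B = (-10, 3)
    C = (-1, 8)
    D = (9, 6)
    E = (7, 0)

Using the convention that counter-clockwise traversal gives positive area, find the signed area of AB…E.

-153

Cross-terms: -74, -77, -78, -42, -35  ⇒  Σ = -306
Signed area = Σ/2 = -153 (negative ⇒ clockwise traversal).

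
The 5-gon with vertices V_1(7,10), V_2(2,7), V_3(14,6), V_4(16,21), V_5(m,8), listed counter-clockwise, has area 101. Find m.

1

The doubled signed area Σ (x_i y_{i+1} − x_{i+1} y_i) is linear in m.
With m=0 it equals 213; the coefficient of m is -11 (from the two edges through V_5).
So -11·m + 213 = 2·101 = 202 ⇒ m = 1.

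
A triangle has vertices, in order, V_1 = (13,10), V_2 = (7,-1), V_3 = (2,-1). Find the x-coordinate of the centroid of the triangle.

Apply the shoelace formula. First the cross-terms c_i = x_i·y_{i+1} − x_{i+1}·y_i:
  -83, -5, 33  ⇒  2A = -55, A = -27.5.
Then Σ (x_i + x_{i+1})·c_i = -1210, so x̄ = -1210 / (6·(-27.5)) = 22/3.

22/3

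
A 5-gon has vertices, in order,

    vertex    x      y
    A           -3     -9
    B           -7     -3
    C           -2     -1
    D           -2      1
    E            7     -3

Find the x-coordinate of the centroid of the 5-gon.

-127/195

Apply the shoelace (surveyor's) formula. First the cross-terms c_i = x_i·y_{i+1} − x_{i+1}·y_i:
  -54, 1, -4, -1, -72  ⇒  2A = -130, A = -65.
Then Σ (x_i + x_{i+1})·c_i = 254, so x̄ = 254 / (6·(-65)) = -127/195.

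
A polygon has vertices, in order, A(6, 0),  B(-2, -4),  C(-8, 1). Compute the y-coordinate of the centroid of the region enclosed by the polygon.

Apply the shoelace formula. First the cross-terms c_i = x_i·y_{i+1} − x_{i+1}·y_i:
  -24, -34, -6  ⇒  2A = -64, A = -32.
Then Σ (y_i + y_{i+1})·c_i = 192, so ȳ = 192 / (6·(-32)) = -1.

-1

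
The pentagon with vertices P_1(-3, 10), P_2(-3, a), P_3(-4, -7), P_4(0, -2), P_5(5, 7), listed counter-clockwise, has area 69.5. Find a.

-1

The doubled signed area Σ (x_i y_{i+1} − x_{i+1} y_i) is linear in a.
With a=0 it equals 140; the coefficient of a is 1 (from the two edges through P_2).
So 1·a + 140 = 2·69.5 = 139 ⇒ a = -1.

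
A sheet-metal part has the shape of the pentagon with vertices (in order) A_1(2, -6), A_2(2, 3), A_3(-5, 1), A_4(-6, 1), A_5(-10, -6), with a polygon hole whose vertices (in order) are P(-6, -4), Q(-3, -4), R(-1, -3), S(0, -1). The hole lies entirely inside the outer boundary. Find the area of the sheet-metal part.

71

Outer boundary:
Apply the shoelace formula: 2A = Σ (x_i·y_{i+1} − x_{i+1}·y_i), indices taken mod 5.
Σ = (18) + (17) + (1) + (46) + (72) = 154
Area = |Σ|/2 = 77.
Hole:
Cross-terms: 12, 5, 1, -6  ⇒  Σ = 12
Area = |Σ|/2 = 6.
Net area = 77 − 6 = 71.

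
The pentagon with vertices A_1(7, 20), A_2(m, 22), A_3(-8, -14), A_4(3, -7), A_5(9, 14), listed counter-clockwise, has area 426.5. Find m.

The doubled signed area Σ (x_i y_{i+1} − x_{i+1} y_i) is linear in m.
With m=0 it equals 615; the coefficient of m is -34 (from the two edges through A_2).
So -34·m + 615 = 2·426.5 = 853 ⇒ m = -7.

-7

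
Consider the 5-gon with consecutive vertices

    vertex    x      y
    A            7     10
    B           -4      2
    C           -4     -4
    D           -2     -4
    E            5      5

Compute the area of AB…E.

55.5

Cross-terms: 54, 24, 8, 10, 15  ⇒  Σ = 111
Area = |Σ|/2 = 55.5.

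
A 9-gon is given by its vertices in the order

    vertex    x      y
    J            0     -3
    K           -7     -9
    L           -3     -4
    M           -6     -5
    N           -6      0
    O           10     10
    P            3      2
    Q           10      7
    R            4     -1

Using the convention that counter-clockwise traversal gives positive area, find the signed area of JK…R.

Apply Gauss's area formula: 2A = Σ (x_i·y_{i+1} − x_{i+1}·y_i), indices taken mod 9.
Cross-terms: -21, 1, -9, -30, -60, -10, 1, -38, -12  ⇒  Σ = -178
Signed area = Σ/2 = -89 (negative ⇒ clockwise traversal).

-89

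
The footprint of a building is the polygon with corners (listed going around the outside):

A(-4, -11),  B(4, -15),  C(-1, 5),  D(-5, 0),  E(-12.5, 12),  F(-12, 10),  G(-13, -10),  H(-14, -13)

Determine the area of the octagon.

Apply the surveyor's formula: 2A = Σ (x_i·y_{i+1} − x_{i+1}·y_i), indices taken mod 8.
A→B: (-4)(-15) − (4)(-11) = 104
B→C: (4)(5) − (-1)(-15) = 5
C→D: (-1)(0) − (-5)(5) = 25
D→E: (-5)(12) − (-12.5)(0) = -60
E→F: (-12.5)(10) − (-12)(12) = 19
F→G: (-12)(-10) − (-13)(10) = 250
G→H: (-13)(-13) − (-14)(-10) = 29
H→A: (-14)(-11) − (-4)(-13) = 102
Σ = 474
Area = |Σ|/2 = 237.

237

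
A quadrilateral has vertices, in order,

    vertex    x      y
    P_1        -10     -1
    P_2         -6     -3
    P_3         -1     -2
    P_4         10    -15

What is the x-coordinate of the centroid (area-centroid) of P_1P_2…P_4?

11/23

Apply the surveyor's formula. First the cross-terms c_i = x_i·y_{i+1} − x_{i+1}·y_i:
  24, 9, 35, -160  ⇒  2A = -92, A = -46.
Then Σ (x_i + x_{i+1})·c_i = -132, so x̄ = -132 / (6·(-46)) = 11/23.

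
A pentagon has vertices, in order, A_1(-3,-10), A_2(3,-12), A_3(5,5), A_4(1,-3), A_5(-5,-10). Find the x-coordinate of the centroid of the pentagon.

35/29

Apply the surveyor's formula. First the cross-terms c_i = x_i·y_{i+1} − x_{i+1}·y_i:
  66, 75, -20, -25, 20  ⇒  2A = 116, A = 58.
Then Σ (x_i + x_{i+1})·c_i = 420, so x̄ = 420 / (6·58) = 35/29.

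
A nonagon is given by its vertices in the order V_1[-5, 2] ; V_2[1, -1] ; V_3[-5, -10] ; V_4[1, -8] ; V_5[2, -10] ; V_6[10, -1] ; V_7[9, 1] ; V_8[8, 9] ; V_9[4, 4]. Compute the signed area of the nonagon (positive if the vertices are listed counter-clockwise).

Apply the surveyor's formula: 2A = Σ (x_i·y_{i+1} − x_{i+1}·y_i), indices taken mod 9.
Cross-terms: 3, -15, 50, 6, 98, 19, 73, -4, 28  ⇒  Σ = 258
Signed area = Σ/2 = 129 (positive ⇒ counter-clockwise traversal).

129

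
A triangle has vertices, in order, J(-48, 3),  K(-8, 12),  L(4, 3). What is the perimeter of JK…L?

|JK| = √((40)² + (9)²) = √1681 = 41
|KL| = √((12)² + (-9)²) = √225 = 15
|LJ| = √((-52)² + (0)²) = √2704 = 52
Perimeter = 41 + 15 + 52 = 108.

108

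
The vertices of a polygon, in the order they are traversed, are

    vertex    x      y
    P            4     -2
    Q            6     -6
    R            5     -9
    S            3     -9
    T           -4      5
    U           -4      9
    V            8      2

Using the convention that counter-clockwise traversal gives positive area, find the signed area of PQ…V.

-97.5

Apply Gauss's area formula: 2A = Σ (x_i·y_{i+1} − x_{i+1}·y_i), indices taken mod 7.
Σ = (-12) + (-24) + (-18) + (-21) + (-16) + (-80) + (-24) = -195
Signed area = Σ/2 = -97.5 (negative ⇒ clockwise traversal).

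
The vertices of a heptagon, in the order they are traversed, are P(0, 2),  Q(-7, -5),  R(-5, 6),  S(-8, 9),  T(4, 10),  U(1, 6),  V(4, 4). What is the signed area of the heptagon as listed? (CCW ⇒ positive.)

-82

Apply the shoelace (surveyor's) formula: 2A = Σ (x_i·y_{i+1} − x_{i+1}·y_i), indices taken mod 7.
Σ = (14) + (-67) + (3) + (-116) + (14) + (-20) + (8) = -164
Signed area = Σ/2 = -82 (negative ⇒ clockwise traversal).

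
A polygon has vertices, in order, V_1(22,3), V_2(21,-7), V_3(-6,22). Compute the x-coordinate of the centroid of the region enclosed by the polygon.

Apply the shoelace (surveyor's) formula. First the cross-terms c_i = x_i·y_{i+1} − x_{i+1}·y_i:
  -217, 420, -502  ⇒  2A = -299, A = -149.5.
Then Σ (x_i + x_{i+1})·c_i = -11063, so x̄ = -11063 / (6·(-149.5)) = 37/3.

37/3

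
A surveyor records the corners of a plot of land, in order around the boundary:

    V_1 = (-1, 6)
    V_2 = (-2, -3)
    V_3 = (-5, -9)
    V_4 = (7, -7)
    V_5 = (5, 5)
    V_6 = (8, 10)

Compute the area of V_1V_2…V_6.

Apply the shoelace formula: 2A = Σ (x_i·y_{i+1} − x_{i+1}·y_i), indices taken mod 6.
V_1→V_2: (-1)(-3) − (-2)(6) = 15
V_2→V_3: (-2)(-9) − (-5)(-3) = 3
V_3→V_4: (-5)(-7) − (7)(-9) = 98
V_4→V_5: (7)(5) − (5)(-7) = 70
V_5→V_6: (5)(10) − (8)(5) = 10
V_6→V_1: (8)(6) − (-1)(10) = 58
Σ = 254
Area = |Σ|/2 = 127.

127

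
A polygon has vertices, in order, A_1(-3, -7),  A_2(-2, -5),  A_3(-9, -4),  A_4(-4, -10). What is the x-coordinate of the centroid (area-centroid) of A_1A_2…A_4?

Apply the shoelace formula. First the cross-terms c_i = x_i·y_{i+1} − x_{i+1}·y_i:
  1, -37, 74, -2  ⇒  2A = 36, A = 18.
Then Σ (x_i + x_{i+1})·c_i = -546, so x̄ = -546 / (6·18) = -91/18.

-91/18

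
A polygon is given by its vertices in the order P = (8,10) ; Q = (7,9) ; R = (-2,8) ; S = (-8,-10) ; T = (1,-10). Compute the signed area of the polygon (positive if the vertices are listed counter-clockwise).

Apply the shoelace (surveyor's) formula: 2A = Σ (x_i·y_{i+1} − x_{i+1}·y_i), indices taken mod 5.
Cross-terms: 2, 74, 84, 90, 90  ⇒  Σ = 340
Signed area = Σ/2 = 170 (positive ⇒ counter-clockwise traversal).

170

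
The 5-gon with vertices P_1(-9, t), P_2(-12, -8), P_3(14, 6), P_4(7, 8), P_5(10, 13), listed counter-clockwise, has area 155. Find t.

0

Write out the shoelace sum; only the two edges meeting at P_1 involve t:
2·Area = [(10·t − (-9)·13) + ((-9)·(-8) − (-12)·t)] + 121
       = 22·t + 310 = 310
⇒ t = 0.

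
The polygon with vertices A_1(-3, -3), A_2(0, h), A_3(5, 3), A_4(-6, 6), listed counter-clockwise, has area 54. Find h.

The doubled signed area Σ (x_i y_{i+1} − x_{i+1} y_i) is linear in h.
With h=0 it equals 84; the coefficient of h is -8 (from the two edges through A_2).
So -8·h + 84 = 2·54 = 108 ⇒ h = -3.

-3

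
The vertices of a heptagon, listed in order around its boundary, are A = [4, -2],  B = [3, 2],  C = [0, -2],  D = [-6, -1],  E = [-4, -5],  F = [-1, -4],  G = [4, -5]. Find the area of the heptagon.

33

Apply the shoelace formula: 2A = Σ (x_i·y_{i+1} − x_{i+1}·y_i), indices taken mod 7.
Σ = (14) + (-6) + (-12) + (26) + (11) + (21) + (12) = 66
Area = |Σ|/2 = 33.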